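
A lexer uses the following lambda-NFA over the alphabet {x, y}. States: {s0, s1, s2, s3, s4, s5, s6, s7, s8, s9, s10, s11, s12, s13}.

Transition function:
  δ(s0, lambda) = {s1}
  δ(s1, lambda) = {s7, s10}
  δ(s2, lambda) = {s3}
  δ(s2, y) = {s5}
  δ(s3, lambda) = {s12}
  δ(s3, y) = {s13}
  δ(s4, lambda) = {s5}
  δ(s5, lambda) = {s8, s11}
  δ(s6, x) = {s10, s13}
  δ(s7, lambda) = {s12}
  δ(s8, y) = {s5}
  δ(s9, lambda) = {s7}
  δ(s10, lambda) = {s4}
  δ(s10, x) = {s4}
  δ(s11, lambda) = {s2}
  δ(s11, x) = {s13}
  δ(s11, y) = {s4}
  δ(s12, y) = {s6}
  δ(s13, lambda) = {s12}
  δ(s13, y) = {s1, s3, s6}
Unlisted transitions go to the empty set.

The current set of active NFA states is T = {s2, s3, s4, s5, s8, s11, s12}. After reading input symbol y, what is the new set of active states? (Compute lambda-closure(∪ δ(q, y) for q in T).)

{s2, s3, s4, s5, s6, s8, s11, s12, s13}

s2 on y → {s5}.
s3 on y → {s13}.
s8 on y → {s5}.
s11 on y → {s4}.
s12 on y → {s6}.
No y-transition from s4, s5.
Union after reading y: {s4, s5, s6, s13}.
Now take the lambda-closure:
From s5 via lambda: add s8, s11.
From s13 via lambda: add s12.
From s11 via lambda: add s2.
From s2 via lambda: add s3.
No new states can be added; the closed set is {s2, s3, s4, s5, s6, s8, s11, s12, s13}.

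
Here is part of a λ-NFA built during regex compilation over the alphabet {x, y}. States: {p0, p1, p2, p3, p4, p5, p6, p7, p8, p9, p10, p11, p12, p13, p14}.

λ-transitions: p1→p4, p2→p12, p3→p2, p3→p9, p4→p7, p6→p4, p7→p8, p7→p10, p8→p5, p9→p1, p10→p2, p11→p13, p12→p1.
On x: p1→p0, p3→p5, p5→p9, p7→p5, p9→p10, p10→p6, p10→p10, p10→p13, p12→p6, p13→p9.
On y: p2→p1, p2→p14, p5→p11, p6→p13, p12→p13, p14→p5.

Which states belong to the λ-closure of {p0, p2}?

{p0, p1, p2, p4, p5, p7, p8, p10, p12}

Start with {p0, p2}.
From p2 via λ: add p12.
From p12 via λ: add p1.
From p1 via λ: add p4.
From p4 via λ: add p7.
From p7 via λ: add p8, p10.
From p8 via λ: add p5.
No new states can be added; the closed set is {p0, p1, p2, p4, p5, p7, p8, p10, p12}.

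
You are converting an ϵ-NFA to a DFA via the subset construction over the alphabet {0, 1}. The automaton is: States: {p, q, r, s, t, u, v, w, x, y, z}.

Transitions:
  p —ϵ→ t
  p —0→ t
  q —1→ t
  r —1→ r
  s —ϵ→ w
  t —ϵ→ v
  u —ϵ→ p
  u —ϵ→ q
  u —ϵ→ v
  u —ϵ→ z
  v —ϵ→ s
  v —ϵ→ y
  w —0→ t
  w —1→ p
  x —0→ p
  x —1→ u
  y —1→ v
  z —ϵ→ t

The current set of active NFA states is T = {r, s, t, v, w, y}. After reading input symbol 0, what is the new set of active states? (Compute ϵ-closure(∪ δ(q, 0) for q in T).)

{s, t, v, w, y}

w on 0 → {t}.
No 0-transition from r, s, t, v, y.
Union after reading 0: {t}.
Now take the ϵ-closure:
From t via ϵ: add v.
From v via ϵ: add s, y.
From s via ϵ: add w.
No new states can be added; the closed set is {s, t, v, w, y}.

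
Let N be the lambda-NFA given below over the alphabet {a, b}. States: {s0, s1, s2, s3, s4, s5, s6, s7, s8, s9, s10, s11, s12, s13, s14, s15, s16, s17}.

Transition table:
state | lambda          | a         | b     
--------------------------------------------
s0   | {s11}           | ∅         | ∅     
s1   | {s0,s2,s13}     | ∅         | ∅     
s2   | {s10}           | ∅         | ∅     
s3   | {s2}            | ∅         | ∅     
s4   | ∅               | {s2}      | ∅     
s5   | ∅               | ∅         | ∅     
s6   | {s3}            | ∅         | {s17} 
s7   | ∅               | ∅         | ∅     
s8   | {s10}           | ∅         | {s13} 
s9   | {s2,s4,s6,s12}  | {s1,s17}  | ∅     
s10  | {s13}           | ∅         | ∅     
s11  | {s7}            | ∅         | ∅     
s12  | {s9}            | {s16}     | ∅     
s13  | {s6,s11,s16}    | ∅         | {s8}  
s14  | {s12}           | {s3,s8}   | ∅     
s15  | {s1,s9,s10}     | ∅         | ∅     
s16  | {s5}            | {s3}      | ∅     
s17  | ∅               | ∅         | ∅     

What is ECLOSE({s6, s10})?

Start with {s6, s10}.
From s6 via lambda: add s3.
From s10 via lambda: add s13.
From s3 via lambda: add s2.
From s13 via lambda: add s11, s16.
From s11 via lambda: add s7.
From s16 via lambda: add s5.
No new states can be added; the closed set is {s2, s3, s5, s6, s7, s10, s11, s13, s16}.

{s2, s3, s5, s6, s7, s10, s11, s13, s16}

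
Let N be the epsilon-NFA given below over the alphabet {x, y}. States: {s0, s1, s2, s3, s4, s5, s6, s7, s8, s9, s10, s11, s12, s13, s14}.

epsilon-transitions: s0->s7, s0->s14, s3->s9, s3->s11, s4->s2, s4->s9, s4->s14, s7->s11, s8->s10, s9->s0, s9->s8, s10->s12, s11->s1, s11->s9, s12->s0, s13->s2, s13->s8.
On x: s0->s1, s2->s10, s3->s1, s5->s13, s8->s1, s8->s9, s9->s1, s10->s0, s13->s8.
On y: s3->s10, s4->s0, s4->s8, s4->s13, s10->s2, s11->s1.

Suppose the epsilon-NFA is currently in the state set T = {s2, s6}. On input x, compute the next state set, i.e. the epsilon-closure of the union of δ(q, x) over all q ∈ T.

s2 on x → {s10}.
No x-transition from s6.
Union after reading x: {s10}.
Now take the epsilon-closure:
From s10 via epsilon: add s12.
From s12 via epsilon: add s0.
From s0 via epsilon: add s7, s14.
From s7 via epsilon: add s11.
From s11 via epsilon: add s1, s9.
From s9 via epsilon: add s8.
No new states can be added; the closed set is {s0, s1, s7, s8, s9, s10, s11, s12, s14}.

{s0, s1, s7, s8, s9, s10, s11, s12, s14}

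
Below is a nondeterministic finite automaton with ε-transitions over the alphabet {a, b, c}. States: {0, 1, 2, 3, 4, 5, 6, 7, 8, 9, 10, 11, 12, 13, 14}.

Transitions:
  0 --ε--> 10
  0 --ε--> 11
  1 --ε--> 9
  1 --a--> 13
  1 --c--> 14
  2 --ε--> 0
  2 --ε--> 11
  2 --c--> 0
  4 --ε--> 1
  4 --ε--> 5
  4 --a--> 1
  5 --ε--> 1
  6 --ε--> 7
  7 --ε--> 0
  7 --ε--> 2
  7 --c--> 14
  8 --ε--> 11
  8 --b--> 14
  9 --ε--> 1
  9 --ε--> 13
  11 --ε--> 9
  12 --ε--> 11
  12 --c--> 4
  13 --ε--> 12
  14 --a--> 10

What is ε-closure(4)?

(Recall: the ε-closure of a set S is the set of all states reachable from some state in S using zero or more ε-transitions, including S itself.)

Start with {4}.
From 4 via ε: add 1, 5.
From 1 via ε: add 9.
From 9 via ε: add 13.
From 13 via ε: add 12.
From 12 via ε: add 11.
No new states can be added; the closed set is {1, 4, 5, 9, 11, 12, 13}.

{1, 4, 5, 9, 11, 12, 13}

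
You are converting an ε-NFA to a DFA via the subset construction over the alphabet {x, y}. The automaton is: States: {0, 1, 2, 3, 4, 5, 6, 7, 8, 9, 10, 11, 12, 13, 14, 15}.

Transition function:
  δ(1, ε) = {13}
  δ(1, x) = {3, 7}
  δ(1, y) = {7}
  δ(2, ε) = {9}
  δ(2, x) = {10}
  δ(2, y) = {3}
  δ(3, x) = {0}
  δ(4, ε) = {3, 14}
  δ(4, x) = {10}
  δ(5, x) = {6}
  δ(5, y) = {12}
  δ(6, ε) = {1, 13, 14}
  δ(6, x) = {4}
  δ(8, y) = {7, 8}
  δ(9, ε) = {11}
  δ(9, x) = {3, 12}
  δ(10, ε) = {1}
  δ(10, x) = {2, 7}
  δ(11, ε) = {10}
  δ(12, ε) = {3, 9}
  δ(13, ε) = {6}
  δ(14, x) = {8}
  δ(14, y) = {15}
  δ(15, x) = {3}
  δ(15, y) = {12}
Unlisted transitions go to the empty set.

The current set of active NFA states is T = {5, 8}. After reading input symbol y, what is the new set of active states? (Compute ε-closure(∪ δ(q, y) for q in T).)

5 on y → {12}.
8 on y → {7, 8}.
Union after reading y: {7, 8, 12}.
Now take the ε-closure:
From 12 via ε: add 3, 9.
From 9 via ε: add 11.
From 11 via ε: add 10.
From 10 via ε: add 1.
From 1 via ε: add 13.
From 13 via ε: add 6.
From 6 via ε: add 14.
No new states can be added; the closed set is {1, 3, 6, 7, 8, 9, 10, 11, 12, 13, 14}.

{1, 3, 6, 7, 8, 9, 10, 11, 12, 13, 14}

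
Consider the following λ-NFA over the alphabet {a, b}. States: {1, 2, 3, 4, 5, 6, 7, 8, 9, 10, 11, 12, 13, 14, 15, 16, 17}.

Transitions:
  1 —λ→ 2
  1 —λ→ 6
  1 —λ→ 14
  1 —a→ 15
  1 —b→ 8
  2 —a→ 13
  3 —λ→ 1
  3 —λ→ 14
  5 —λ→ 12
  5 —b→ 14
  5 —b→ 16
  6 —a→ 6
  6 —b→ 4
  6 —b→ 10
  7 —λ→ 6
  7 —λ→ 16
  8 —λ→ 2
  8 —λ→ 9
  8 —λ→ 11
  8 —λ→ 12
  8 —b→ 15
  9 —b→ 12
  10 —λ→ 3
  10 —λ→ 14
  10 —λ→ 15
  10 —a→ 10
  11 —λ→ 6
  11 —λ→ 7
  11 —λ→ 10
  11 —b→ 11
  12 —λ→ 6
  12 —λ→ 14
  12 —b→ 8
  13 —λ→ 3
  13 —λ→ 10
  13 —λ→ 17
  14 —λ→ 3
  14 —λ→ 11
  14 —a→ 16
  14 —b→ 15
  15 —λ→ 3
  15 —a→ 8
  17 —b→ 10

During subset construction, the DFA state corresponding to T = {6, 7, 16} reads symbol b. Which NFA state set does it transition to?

6 on b → {4, 10}.
No b-transition from 7, 16.
Union after reading b: {4, 10}.
Now take the λ-closure:
From 10 via λ: add 3, 14, 15.
From 3 via λ: add 1.
From 14 via λ: add 11.
From 1 via λ: add 2, 6.
From 11 via λ: add 7.
From 7 via λ: add 16.
No new states can be added; the closed set is {1, 2, 3, 4, 6, 7, 10, 11, 14, 15, 16}.

{1, 2, 3, 4, 6, 7, 10, 11, 14, 15, 16}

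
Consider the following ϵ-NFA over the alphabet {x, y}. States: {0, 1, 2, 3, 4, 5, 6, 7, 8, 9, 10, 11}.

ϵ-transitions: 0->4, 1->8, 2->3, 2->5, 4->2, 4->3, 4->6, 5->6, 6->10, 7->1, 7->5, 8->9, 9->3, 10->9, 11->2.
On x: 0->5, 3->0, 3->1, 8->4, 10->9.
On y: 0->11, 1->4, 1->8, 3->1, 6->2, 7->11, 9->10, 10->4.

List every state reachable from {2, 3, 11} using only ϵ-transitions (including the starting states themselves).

{2, 3, 5, 6, 9, 10, 11}

Start with {2, 3, 11}.
From 2 via ϵ: add 5.
From 5 via ϵ: add 6.
From 6 via ϵ: add 10.
From 10 via ϵ: add 9.
No new states can be added; the closed set is {2, 3, 5, 6, 9, 10, 11}.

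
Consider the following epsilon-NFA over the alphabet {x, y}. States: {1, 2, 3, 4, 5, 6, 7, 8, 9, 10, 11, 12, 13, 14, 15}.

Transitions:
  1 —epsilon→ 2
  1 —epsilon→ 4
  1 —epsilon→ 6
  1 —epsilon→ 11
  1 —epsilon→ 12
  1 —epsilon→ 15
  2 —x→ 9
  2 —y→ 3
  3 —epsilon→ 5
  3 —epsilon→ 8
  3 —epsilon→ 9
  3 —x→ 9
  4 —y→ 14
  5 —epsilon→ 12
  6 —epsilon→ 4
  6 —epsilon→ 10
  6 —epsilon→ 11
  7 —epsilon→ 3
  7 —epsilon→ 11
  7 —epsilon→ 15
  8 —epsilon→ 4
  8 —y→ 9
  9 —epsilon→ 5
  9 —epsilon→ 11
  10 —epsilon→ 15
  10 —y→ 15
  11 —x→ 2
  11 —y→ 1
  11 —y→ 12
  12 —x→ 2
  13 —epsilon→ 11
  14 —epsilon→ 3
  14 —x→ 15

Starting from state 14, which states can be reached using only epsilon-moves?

{3, 4, 5, 8, 9, 11, 12, 14}

Start with {14}.
From 14 via epsilon: add 3.
From 3 via epsilon: add 5, 8, 9.
From 5 via epsilon: add 12.
From 8 via epsilon: add 4.
From 9 via epsilon: add 11.
No new states can be added; the closed set is {3, 4, 5, 8, 9, 11, 12, 14}.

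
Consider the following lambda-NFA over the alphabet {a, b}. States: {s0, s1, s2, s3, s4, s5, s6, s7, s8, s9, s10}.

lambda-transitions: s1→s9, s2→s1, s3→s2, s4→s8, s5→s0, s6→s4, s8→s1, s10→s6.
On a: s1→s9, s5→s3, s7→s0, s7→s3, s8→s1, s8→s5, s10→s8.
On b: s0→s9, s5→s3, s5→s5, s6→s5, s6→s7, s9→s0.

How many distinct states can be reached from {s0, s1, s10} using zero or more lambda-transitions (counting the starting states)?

Start with {s0, s1, s10}.
From s1 via lambda: add s9.
From s10 via lambda: add s6.
From s6 via lambda: add s4.
From s4 via lambda: add s8.
lambda-closure = {s0, s1, s4, s6, s8, s9, s10}, which has 7 states.

7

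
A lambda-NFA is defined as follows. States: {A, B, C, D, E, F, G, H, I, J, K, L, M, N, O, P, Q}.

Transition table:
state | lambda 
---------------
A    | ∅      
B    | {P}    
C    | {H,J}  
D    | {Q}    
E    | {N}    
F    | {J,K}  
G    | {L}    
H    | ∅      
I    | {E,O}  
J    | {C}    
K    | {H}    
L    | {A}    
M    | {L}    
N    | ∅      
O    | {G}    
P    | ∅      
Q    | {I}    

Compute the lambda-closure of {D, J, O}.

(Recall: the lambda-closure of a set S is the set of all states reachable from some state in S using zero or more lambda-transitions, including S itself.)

{A, C, D, E, G, H, I, J, L, N, O, Q}

Start with {D, J, O}.
From D via lambda: add Q.
From J via lambda: add C.
From O via lambda: add G.
From C via lambda: add H.
From G via lambda: add L.
From Q via lambda: add I.
From I via lambda: add E.
From L via lambda: add A.
From E via lambda: add N.
No new states can be added; the closed set is {A, C, D, E, G, H, I, J, L, N, O, Q}.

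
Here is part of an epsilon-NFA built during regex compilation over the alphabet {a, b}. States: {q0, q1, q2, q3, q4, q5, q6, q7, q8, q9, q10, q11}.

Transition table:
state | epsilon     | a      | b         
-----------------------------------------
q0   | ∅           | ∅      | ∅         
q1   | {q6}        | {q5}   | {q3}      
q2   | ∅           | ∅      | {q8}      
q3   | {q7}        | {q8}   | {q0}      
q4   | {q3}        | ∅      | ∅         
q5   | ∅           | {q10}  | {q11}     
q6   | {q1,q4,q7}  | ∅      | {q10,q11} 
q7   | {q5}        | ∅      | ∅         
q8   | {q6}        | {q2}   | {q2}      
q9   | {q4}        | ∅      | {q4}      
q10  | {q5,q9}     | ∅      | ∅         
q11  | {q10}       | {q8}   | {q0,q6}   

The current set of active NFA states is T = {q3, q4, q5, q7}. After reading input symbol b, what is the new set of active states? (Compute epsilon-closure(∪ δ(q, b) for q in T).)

{q0, q3, q4, q5, q7, q9, q10, q11}

q3 on b → {q0}.
q5 on b → {q11}.
No b-transition from q4, q7.
Union after reading b: {q0, q11}.
Now take the epsilon-closure:
From q11 via epsilon: add q10.
From q10 via epsilon: add q5, q9.
From q9 via epsilon: add q4.
From q4 via epsilon: add q3.
From q3 via epsilon: add q7.
No new states can be added; the closed set is {q0, q3, q4, q5, q7, q9, q10, q11}.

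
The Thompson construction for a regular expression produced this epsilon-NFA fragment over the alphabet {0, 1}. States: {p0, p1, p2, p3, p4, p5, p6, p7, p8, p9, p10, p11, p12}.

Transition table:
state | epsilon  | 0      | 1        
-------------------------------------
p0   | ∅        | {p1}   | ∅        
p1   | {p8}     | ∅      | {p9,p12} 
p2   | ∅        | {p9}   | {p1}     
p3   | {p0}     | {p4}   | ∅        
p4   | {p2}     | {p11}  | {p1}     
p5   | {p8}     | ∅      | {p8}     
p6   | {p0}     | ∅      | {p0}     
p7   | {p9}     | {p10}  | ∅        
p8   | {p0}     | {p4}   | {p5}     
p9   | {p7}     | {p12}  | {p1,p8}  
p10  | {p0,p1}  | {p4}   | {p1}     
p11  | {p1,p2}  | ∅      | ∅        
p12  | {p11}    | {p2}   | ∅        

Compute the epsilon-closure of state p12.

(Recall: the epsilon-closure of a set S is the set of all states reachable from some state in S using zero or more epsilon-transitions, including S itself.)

{p0, p1, p2, p8, p11, p12}

Start with {p12}.
From p12 via epsilon: add p11.
From p11 via epsilon: add p1, p2.
From p1 via epsilon: add p8.
From p8 via epsilon: add p0.
No new states can be added; the closed set is {p0, p1, p2, p8, p11, p12}.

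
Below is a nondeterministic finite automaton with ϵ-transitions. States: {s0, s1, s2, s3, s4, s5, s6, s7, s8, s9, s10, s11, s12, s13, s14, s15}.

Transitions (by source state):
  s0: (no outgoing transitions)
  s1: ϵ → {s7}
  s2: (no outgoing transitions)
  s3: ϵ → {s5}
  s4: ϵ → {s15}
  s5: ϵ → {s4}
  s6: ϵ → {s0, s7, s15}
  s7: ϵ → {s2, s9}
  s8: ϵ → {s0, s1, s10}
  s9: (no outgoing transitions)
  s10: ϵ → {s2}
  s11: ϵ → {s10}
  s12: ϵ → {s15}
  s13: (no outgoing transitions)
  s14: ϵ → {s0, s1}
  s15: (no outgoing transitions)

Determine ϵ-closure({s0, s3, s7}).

Start with {s0, s3, s7}.
From s3 via ϵ: add s5.
From s7 via ϵ: add s2, s9.
From s5 via ϵ: add s4.
From s4 via ϵ: add s15.
No new states can be added; the closed set is {s0, s2, s3, s4, s5, s7, s9, s15}.

{s0, s2, s3, s4, s5, s7, s9, s15}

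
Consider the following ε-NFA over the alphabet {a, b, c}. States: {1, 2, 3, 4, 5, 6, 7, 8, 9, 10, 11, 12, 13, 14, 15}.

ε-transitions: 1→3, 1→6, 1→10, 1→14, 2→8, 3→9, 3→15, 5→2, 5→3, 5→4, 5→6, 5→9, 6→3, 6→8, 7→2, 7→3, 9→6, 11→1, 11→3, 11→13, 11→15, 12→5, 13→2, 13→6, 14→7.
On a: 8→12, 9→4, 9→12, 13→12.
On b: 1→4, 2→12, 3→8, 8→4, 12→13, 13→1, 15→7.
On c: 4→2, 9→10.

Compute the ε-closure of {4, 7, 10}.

Start with {4, 7, 10}.
From 7 via ε: add 2, 3.
From 2 via ε: add 8.
From 3 via ε: add 9, 15.
From 9 via ε: add 6.
No new states can be added; the closed set is {2, 3, 4, 6, 7, 8, 9, 10, 15}.

{2, 3, 4, 6, 7, 8, 9, 10, 15}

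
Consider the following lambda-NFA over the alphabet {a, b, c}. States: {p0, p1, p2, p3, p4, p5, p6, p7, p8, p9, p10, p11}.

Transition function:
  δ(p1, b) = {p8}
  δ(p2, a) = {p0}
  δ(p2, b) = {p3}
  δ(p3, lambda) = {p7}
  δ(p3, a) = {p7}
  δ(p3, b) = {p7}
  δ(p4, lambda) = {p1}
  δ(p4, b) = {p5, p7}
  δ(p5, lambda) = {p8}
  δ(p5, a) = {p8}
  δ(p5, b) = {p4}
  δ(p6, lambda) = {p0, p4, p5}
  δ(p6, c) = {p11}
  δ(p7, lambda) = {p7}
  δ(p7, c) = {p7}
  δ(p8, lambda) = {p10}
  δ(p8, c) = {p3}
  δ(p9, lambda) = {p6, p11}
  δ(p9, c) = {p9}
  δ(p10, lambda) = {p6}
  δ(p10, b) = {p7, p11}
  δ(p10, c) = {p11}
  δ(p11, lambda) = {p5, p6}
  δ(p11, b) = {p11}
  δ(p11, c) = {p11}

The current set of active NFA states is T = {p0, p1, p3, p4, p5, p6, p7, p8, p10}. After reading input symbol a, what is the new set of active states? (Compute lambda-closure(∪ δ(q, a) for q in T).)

{p0, p1, p4, p5, p6, p7, p8, p10}

p3 on a → {p7}.
p5 on a → {p8}.
No a-transition from p0, p1, p4, p6, p7, p8, p10.
Union after reading a: {p7, p8}.
Now take the lambda-closure:
From p8 via lambda: add p10.
From p10 via lambda: add p6.
From p6 via lambda: add p0, p4, p5.
From p4 via lambda: add p1.
No new states can be added; the closed set is {p0, p1, p4, p5, p6, p7, p8, p10}.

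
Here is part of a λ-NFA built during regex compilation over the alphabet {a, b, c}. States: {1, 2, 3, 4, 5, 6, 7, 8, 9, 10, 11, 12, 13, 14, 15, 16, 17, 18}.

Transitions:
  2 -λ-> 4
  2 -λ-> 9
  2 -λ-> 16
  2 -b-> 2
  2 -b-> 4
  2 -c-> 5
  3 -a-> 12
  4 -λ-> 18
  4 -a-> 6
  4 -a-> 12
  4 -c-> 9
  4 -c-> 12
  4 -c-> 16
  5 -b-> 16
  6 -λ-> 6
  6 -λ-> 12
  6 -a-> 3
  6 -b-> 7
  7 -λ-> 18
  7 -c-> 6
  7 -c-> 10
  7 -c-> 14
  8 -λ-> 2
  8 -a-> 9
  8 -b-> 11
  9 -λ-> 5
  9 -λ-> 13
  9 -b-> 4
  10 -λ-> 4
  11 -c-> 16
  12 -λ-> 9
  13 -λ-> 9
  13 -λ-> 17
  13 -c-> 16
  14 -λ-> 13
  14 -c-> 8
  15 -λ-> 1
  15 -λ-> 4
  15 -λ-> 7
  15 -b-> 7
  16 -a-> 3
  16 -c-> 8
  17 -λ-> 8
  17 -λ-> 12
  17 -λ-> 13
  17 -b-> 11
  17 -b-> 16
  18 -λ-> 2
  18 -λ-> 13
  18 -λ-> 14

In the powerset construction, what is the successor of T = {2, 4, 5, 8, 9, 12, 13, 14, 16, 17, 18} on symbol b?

2 on b → {2, 4}.
5 on b → {16}.
8 on b → {11}.
9 on b → {4}.
17 on b → {11, 16}.
No b-transition from 4, 12, 13, 14, 16, 18.
Union after reading b: {2, 4, 11, 16}.
Now take the λ-closure:
From 2 via λ: add 9.
From 4 via λ: add 18.
From 9 via λ: add 5, 13.
From 18 via λ: add 14.
From 13 via λ: add 17.
From 17 via λ: add 8, 12.
No new states can be added; the closed set is {2, 4, 5, 8, 9, 11, 12, 13, 14, 16, 17, 18}.

{2, 4, 5, 8, 9, 11, 12, 13, 14, 16, 17, 18}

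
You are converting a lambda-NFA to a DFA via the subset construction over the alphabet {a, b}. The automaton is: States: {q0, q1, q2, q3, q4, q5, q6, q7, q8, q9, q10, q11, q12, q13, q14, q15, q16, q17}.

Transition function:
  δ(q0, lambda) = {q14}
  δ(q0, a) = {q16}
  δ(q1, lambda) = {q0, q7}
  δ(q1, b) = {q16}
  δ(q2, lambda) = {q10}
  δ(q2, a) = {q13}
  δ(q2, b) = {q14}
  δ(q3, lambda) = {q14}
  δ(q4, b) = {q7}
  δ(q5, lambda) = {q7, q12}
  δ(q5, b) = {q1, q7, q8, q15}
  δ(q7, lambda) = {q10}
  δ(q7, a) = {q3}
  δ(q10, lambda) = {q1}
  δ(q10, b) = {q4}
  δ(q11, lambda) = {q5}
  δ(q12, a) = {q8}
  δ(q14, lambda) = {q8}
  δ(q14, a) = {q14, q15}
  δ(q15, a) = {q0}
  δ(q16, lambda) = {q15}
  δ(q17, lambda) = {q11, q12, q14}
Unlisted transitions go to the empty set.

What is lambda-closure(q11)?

{q0, q1, q5, q7, q8, q10, q11, q12, q14}

Start with {q11}.
From q11 via lambda: add q5.
From q5 via lambda: add q7, q12.
From q7 via lambda: add q10.
From q10 via lambda: add q1.
From q1 via lambda: add q0.
From q0 via lambda: add q14.
From q14 via lambda: add q8.
No new states can be added; the closed set is {q0, q1, q5, q7, q8, q10, q11, q12, q14}.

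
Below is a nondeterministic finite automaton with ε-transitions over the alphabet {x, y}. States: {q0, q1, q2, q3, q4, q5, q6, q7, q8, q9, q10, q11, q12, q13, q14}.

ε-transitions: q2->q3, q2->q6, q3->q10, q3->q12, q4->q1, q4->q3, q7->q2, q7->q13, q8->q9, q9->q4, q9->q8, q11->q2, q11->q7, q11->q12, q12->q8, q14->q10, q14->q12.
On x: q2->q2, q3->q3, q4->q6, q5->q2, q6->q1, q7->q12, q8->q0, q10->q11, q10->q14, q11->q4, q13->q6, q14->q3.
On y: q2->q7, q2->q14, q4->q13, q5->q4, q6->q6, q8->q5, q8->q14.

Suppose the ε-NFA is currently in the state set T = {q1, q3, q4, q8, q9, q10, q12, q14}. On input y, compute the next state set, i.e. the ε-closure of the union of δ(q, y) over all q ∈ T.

{q1, q3, q4, q5, q8, q9, q10, q12, q13, q14}

q4 on y → {q13}.
q8 on y → {q5, q14}.
No y-transition from q1, q3, q9, q10, q12, q14.
Union after reading y: {q5, q13, q14}.
Now take the ε-closure:
From q14 via ε: add q10, q12.
From q12 via ε: add q8.
From q8 via ε: add q9.
From q9 via ε: add q4.
From q4 via ε: add q1, q3.
No new states can be added; the closed set is {q1, q3, q4, q5, q8, q9, q10, q12, q13, q14}.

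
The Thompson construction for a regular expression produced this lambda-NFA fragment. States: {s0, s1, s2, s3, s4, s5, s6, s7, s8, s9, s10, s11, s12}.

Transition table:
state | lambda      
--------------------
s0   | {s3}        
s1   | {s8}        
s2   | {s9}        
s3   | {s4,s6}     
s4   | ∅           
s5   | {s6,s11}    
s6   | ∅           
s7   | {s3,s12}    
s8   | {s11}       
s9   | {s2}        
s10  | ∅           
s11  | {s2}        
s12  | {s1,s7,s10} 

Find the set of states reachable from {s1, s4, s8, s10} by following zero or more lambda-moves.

{s1, s2, s4, s8, s9, s10, s11}

Start with {s1, s4, s8, s10}.
From s8 via lambda: add s11.
From s11 via lambda: add s2.
From s2 via lambda: add s9.
No new states can be added; the closed set is {s1, s2, s4, s8, s9, s10, s11}.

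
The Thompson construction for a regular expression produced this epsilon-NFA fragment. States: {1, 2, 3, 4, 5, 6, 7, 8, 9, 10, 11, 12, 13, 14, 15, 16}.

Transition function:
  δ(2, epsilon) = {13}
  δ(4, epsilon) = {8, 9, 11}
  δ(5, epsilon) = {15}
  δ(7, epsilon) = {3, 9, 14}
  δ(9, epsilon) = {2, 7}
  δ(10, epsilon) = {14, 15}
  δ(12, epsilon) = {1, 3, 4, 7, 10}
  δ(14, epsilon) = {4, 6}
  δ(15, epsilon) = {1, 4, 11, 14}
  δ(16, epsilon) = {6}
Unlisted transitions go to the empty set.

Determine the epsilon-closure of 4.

{2, 3, 4, 6, 7, 8, 9, 11, 13, 14}

Start with {4}.
From 4 via epsilon: add 8, 9, 11.
From 9 via epsilon: add 2, 7.
From 2 via epsilon: add 13.
From 7 via epsilon: add 3, 14.
From 14 via epsilon: add 6.
No new states can be added; the closed set is {2, 3, 4, 6, 7, 8, 9, 11, 13, 14}.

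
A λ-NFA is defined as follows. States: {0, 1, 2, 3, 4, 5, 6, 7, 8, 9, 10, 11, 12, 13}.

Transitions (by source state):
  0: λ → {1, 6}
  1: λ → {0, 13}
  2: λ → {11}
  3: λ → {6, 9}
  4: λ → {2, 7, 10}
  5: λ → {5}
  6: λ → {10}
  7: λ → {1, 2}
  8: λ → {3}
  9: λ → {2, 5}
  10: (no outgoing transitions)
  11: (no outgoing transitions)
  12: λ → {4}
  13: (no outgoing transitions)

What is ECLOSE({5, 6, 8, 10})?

Start with {5, 6, 8, 10}.
From 8 via λ: add 3.
From 3 via λ: add 9.
From 9 via λ: add 2.
From 2 via λ: add 11.
No new states can be added; the closed set is {2, 3, 5, 6, 8, 9, 10, 11}.

{2, 3, 5, 6, 8, 9, 10, 11}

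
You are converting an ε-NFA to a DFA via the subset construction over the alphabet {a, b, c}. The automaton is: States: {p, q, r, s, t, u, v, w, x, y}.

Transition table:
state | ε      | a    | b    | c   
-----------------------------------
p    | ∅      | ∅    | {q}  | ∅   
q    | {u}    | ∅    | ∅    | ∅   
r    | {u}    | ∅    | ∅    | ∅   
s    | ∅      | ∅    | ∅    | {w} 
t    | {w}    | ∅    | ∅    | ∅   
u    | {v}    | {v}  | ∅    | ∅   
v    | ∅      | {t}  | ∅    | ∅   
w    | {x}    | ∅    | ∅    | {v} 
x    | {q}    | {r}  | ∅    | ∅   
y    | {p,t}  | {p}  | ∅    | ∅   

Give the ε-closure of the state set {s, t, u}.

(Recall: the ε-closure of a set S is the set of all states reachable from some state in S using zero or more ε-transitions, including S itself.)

Start with {s, t, u}.
From t via ε: add w.
From u via ε: add v.
From w via ε: add x.
From x via ε: add q.
No new states can be added; the closed set is {q, s, t, u, v, w, x}.

{q, s, t, u, v, w, x}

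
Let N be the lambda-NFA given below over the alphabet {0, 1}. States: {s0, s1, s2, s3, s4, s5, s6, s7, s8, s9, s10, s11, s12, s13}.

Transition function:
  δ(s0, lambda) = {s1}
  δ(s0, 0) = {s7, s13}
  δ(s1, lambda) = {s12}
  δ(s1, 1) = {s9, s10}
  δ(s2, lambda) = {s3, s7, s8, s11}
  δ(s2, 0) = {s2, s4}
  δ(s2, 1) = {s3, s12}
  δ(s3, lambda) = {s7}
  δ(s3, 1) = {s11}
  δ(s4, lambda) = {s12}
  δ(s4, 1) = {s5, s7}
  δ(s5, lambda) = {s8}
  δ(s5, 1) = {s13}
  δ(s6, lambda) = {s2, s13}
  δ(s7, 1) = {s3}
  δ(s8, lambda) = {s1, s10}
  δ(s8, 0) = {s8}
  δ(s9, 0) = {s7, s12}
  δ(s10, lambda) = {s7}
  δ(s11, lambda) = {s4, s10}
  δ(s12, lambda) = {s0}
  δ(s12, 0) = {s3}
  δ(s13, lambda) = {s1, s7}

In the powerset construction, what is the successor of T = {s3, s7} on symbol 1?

s3 on 1 → {s11}.
s7 on 1 → {s3}.
Union after reading 1: {s3, s11}.
Now take the lambda-closure:
From s3 via lambda: add s7.
From s11 via lambda: add s4, s10.
From s4 via lambda: add s12.
From s12 via lambda: add s0.
From s0 via lambda: add s1.
No new states can be added; the closed set is {s0, s1, s3, s4, s7, s10, s11, s12}.

{s0, s1, s3, s4, s7, s10, s11, s12}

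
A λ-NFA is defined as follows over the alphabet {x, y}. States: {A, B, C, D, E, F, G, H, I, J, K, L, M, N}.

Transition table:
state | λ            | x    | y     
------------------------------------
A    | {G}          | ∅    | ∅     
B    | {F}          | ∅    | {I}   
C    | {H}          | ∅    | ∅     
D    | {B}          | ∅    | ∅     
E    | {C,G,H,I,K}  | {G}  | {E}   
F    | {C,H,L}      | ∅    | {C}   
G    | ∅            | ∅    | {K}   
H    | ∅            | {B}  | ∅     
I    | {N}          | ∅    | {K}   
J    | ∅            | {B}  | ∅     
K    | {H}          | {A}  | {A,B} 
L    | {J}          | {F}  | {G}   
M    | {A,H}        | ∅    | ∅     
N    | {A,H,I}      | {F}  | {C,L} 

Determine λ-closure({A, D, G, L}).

{A, B, C, D, F, G, H, J, L}

Start with {A, D, G, L}.
From D via λ: add B.
From L via λ: add J.
From B via λ: add F.
From F via λ: add C, H.
No new states can be added; the closed set is {A, B, C, D, F, G, H, J, L}.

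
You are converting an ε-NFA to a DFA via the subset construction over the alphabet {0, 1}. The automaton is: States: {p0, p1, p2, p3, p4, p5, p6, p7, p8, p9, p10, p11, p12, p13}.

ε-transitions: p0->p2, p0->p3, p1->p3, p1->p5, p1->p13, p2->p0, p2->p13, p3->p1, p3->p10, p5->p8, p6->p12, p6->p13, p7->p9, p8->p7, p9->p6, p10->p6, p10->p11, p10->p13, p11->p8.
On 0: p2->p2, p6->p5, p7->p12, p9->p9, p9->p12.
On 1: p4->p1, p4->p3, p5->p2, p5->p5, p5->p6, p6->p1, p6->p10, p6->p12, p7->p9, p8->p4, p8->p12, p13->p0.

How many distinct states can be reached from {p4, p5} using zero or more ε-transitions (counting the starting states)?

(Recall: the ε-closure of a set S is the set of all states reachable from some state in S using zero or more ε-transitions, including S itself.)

Start with {p4, p5}.
From p5 via ε: add p8.
From p8 via ε: add p7.
From p7 via ε: add p9.
From p9 via ε: add p6.
From p6 via ε: add p12, p13.
ε-closure = {p4, p5, p6, p7, p8, p9, p12, p13}, which has 8 states.

8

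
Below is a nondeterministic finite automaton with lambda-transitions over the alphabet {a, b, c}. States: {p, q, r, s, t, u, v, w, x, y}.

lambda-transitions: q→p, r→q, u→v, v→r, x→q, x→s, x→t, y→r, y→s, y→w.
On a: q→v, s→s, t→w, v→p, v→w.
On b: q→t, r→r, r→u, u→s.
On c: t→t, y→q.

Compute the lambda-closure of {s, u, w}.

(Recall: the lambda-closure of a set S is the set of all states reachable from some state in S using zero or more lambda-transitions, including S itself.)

Start with {s, u, w}.
From u via lambda: add v.
From v via lambda: add r.
From r via lambda: add q.
From q via lambda: add p.
No new states can be added; the closed set is {p, q, r, s, u, v, w}.

{p, q, r, s, u, v, w}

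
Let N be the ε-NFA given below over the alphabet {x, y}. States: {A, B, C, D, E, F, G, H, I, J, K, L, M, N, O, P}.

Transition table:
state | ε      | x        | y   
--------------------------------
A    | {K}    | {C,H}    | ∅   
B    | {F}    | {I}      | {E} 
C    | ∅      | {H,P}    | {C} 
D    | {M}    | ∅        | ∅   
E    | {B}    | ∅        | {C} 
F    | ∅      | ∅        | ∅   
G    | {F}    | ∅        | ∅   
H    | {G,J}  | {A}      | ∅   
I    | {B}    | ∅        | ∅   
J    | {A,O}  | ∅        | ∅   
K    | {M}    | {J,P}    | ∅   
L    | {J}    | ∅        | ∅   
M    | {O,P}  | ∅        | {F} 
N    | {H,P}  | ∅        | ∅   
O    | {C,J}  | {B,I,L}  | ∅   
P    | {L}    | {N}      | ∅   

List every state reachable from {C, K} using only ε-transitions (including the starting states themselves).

{A, C, J, K, L, M, O, P}

Start with {C, K}.
From K via ε: add M.
From M via ε: add O, P.
From O via ε: add J.
From P via ε: add L.
From J via ε: add A.
No new states can be added; the closed set is {A, C, J, K, L, M, O, P}.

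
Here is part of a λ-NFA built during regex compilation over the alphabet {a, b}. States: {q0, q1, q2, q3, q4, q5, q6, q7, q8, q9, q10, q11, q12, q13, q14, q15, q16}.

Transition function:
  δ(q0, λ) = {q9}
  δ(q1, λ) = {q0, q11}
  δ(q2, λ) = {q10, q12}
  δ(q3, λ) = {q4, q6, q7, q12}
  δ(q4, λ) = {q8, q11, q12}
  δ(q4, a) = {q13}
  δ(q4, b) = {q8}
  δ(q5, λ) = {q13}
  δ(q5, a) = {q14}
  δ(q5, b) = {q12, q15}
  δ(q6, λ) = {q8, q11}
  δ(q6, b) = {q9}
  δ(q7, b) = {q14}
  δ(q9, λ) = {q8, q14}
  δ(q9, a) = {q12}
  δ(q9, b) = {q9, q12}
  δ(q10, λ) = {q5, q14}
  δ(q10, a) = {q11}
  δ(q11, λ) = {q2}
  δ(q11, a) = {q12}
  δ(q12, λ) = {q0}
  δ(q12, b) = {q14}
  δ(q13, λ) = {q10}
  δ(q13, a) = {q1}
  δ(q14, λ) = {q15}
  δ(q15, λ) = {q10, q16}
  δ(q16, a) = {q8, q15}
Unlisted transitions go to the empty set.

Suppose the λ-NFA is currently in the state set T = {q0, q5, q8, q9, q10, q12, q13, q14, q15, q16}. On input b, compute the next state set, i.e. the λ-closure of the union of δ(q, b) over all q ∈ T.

q5 on b → {q12, q15}.
q9 on b → {q9, q12}.
q12 on b → {q14}.
No b-transition from q0, q8, q10, q13, q14, q15, q16.
Union after reading b: {q9, q12, q14, q15}.
Now take the λ-closure:
From q9 via λ: add q8.
From q12 via λ: add q0.
From q15 via λ: add q10, q16.
From q10 via λ: add q5.
From q5 via λ: add q13.
No new states can be added; the closed set is {q0, q5, q8, q9, q10, q12, q13, q14, q15, q16}.

{q0, q5, q8, q9, q10, q12, q13, q14, q15, q16}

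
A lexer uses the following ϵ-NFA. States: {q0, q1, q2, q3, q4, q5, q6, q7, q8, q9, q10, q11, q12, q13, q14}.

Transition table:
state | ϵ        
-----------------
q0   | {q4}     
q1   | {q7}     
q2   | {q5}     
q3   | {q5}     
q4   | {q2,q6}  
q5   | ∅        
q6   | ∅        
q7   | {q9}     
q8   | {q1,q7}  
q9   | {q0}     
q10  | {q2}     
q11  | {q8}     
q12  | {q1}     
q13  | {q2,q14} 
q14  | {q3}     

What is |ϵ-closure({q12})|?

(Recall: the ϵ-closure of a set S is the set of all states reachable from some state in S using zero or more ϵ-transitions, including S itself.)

9

Start with {q12}.
From q12 via ϵ: add q1.
From q1 via ϵ: add q7.
From q7 via ϵ: add q9.
From q9 via ϵ: add q0.
From q0 via ϵ: add q4.
From q4 via ϵ: add q2, q6.
From q2 via ϵ: add q5.
ϵ-closure = {q0, q1, q2, q4, q5, q6, q7, q9, q12}, which has 9 states.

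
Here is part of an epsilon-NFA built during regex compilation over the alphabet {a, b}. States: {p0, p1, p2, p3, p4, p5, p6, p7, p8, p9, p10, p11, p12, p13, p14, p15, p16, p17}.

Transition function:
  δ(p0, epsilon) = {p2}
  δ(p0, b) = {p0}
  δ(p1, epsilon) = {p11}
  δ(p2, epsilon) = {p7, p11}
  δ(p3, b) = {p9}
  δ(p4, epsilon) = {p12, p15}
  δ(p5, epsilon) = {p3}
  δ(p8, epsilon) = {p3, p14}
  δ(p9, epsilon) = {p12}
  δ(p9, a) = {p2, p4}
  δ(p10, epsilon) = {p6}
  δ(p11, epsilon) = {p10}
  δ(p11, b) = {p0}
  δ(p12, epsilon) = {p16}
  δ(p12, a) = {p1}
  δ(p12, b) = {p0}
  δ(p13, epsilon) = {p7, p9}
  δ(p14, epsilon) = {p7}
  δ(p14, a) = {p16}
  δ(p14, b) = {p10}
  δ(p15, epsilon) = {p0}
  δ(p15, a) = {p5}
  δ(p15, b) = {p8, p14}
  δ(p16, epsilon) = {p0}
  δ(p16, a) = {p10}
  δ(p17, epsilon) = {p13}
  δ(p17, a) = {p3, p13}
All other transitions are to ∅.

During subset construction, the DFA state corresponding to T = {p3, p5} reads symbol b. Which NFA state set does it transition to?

p3 on b → {p9}.
No b-transition from p5.
Union after reading b: {p9}.
Now take the epsilon-closure:
From p9 via epsilon: add p12.
From p12 via epsilon: add p16.
From p16 via epsilon: add p0.
From p0 via epsilon: add p2.
From p2 via epsilon: add p7, p11.
From p11 via epsilon: add p10.
From p10 via epsilon: add p6.
No new states can be added; the closed set is {p0, p2, p6, p7, p9, p10, p11, p12, p16}.

{p0, p2, p6, p7, p9, p10, p11, p12, p16}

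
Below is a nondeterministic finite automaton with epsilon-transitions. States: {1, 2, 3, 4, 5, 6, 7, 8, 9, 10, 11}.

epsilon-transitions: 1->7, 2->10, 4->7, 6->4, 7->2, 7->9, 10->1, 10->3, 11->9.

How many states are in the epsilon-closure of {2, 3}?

6

Start with {2, 3}.
From 2 via epsilon: add 10.
From 10 via epsilon: add 1.
From 1 via epsilon: add 7.
From 7 via epsilon: add 9.
epsilon-closure = {1, 2, 3, 7, 9, 10}, which has 6 states.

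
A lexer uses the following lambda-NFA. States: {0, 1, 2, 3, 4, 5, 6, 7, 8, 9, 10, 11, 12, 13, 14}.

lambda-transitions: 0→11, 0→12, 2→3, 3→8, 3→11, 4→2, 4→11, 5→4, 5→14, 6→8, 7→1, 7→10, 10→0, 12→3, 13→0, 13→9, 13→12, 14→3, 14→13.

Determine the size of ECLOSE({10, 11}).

6

Start with {10, 11}.
From 10 via lambda: add 0.
From 0 via lambda: add 12.
From 12 via lambda: add 3.
From 3 via lambda: add 8.
lambda-closure = {0, 3, 8, 10, 11, 12}, which has 6 states.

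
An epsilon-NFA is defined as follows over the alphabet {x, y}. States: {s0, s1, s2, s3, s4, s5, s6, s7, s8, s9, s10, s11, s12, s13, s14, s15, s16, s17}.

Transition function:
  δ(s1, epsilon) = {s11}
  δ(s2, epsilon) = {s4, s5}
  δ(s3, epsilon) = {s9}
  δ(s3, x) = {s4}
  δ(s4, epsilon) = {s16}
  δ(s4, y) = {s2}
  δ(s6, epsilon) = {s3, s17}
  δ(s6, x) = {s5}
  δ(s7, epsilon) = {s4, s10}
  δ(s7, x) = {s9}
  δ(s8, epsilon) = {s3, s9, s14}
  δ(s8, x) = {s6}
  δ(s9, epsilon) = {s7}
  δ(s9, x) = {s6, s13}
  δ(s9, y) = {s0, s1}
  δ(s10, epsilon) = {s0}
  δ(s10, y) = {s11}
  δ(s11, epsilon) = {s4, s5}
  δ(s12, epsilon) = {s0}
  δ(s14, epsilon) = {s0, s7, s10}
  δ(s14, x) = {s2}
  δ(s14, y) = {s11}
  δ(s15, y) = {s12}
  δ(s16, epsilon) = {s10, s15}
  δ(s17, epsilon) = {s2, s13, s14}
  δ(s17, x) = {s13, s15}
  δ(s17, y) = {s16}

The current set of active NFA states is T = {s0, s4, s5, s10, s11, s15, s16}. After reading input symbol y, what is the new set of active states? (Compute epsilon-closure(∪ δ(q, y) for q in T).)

s4 on y → {s2}.
s10 on y → {s11}.
s15 on y → {s12}.
No y-transition from s0, s5, s11, s16.
Union after reading y: {s2, s11, s12}.
Now take the epsilon-closure:
From s2 via epsilon: add s4, s5.
From s12 via epsilon: add s0.
From s4 via epsilon: add s16.
From s16 via epsilon: add s10, s15.
No new states can be added; the closed set is {s0, s2, s4, s5, s10, s11, s12, s15, s16}.

{s0, s2, s4, s5, s10, s11, s12, s15, s16}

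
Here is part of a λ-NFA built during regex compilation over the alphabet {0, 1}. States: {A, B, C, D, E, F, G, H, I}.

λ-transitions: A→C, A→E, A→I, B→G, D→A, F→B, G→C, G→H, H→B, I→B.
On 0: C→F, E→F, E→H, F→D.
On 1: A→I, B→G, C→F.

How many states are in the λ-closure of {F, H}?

Start with {F, H}.
From F via λ: add B.
From B via λ: add G.
From G via λ: add C.
λ-closure = {B, C, F, G, H}, which has 5 states.

5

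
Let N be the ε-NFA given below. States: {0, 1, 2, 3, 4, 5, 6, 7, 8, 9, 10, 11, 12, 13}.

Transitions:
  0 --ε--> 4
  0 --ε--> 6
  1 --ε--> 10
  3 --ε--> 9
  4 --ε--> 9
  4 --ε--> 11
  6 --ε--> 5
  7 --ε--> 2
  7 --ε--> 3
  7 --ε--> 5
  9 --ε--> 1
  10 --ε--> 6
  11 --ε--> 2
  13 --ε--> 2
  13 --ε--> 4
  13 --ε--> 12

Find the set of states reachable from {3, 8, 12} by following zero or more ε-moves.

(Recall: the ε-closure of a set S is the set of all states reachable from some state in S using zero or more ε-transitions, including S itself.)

Start with {3, 8, 12}.
From 3 via ε: add 9.
From 9 via ε: add 1.
From 1 via ε: add 10.
From 10 via ε: add 6.
From 6 via ε: add 5.
No new states can be added; the closed set is {1, 3, 5, 6, 8, 9, 10, 12}.

{1, 3, 5, 6, 8, 9, 10, 12}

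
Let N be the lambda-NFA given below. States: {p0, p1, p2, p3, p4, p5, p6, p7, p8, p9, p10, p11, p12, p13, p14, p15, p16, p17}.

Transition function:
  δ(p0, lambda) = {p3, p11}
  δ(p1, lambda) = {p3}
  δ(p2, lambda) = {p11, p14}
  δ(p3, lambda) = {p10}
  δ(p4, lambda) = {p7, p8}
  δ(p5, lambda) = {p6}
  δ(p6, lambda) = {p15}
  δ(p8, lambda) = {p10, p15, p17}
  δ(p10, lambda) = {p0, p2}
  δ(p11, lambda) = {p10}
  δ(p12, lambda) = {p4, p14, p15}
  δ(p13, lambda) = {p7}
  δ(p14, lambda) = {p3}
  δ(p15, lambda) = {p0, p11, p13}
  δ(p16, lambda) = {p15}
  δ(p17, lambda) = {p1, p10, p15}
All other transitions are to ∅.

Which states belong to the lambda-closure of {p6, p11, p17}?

Start with {p6, p11, p17}.
From p6 via lambda: add p15.
From p11 via lambda: add p10.
From p17 via lambda: add p1.
From p1 via lambda: add p3.
From p10 via lambda: add p0, p2.
From p15 via lambda: add p13.
From p2 via lambda: add p14.
From p13 via lambda: add p7.
No new states can be added; the closed set is {p0, p1, p2, p3, p6, p7, p10, p11, p13, p14, p15, p17}.

{p0, p1, p2, p3, p6, p7, p10, p11, p13, p14, p15, p17}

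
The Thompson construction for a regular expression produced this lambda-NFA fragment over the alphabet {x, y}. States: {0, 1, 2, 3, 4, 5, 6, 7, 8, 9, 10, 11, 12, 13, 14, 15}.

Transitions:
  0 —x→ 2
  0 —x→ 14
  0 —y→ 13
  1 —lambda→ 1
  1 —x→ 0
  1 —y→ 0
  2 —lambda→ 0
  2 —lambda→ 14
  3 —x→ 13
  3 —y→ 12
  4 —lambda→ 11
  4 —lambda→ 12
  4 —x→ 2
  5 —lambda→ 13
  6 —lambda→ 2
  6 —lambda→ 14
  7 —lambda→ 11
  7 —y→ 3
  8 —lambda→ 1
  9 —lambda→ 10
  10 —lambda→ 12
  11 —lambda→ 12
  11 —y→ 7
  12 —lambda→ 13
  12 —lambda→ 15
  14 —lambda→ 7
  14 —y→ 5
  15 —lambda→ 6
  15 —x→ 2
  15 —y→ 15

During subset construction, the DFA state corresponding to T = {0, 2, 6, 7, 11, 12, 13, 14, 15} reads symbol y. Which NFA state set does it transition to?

0 on y → {13}.
7 on y → {3}.
11 on y → {7}.
14 on y → {5}.
15 on y → {15}.
No y-transition from 2, 6, 12, 13.
Union after reading y: {3, 5, 7, 13, 15}.
Now take the lambda-closure:
From 7 via lambda: add 11.
From 15 via lambda: add 6.
From 6 via lambda: add 2, 14.
From 11 via lambda: add 12.
From 2 via lambda: add 0.
No new states can be added; the closed set is {0, 2, 3, 5, 6, 7, 11, 12, 13, 14, 15}.

{0, 2, 3, 5, 6, 7, 11, 12, 13, 14, 15}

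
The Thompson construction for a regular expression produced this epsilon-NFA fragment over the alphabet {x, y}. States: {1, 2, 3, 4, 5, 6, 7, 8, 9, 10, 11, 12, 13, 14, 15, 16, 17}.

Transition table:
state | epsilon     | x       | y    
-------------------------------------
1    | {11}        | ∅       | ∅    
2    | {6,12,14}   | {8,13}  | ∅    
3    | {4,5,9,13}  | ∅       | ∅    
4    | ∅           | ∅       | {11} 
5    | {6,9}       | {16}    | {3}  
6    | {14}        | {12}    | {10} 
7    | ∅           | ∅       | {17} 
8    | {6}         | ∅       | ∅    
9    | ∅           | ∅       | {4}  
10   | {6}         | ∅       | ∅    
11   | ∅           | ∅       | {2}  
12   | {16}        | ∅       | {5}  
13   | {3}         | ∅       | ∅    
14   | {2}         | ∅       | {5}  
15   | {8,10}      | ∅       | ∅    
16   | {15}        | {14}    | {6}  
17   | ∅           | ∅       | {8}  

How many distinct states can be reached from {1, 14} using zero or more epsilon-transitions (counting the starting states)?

Start with {1, 14}.
From 1 via epsilon: add 11.
From 14 via epsilon: add 2.
From 2 via epsilon: add 6, 12.
From 12 via epsilon: add 16.
From 16 via epsilon: add 15.
From 15 via epsilon: add 8, 10.
epsilon-closure = {1, 2, 6, 8, 10, 11, 12, 14, 15, 16}, which has 10 states.

10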